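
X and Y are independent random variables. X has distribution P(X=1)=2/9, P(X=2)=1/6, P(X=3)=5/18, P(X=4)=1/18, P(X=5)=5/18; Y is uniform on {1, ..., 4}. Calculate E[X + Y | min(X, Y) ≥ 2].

P(min(X, Y) ≥ 2) = 7/12.
Summing (X+Y)·P(x,y) over outcomes with min(X, Y) ≥ 2 gives 23/6.
E[X + Y | min(X, Y) ≥ 2] = (23/6) / (7/12) = 46/7.

46/7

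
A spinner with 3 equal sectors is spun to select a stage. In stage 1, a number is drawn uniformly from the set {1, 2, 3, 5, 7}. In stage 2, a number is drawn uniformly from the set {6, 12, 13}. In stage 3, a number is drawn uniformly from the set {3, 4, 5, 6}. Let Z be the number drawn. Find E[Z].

E[Z | stage 1] = (1+2+3+5+7)/5 = 18/5.
E[Z | stage 2] = (6+12+13)/3 = 31/3.
E[Z | stage 3] = (3+4+5+6)/4 = 9/2.
By the law of total expectation,
E[Z] = (1/3)·(18/5) + (1/3)·(31/3) + (1/3)·(9/2) = 553/90.

553/90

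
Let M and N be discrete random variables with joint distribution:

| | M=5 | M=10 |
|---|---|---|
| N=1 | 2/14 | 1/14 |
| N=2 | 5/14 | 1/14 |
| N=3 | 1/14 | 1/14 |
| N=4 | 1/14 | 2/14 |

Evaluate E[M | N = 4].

P(N = 4) = 3/14.
Σ M·P over the event = 5·(1/14) + 10·(2/14) = 25/14.
E[M | N = 4] = (25/14) / (3/14) = 25/3.

25/3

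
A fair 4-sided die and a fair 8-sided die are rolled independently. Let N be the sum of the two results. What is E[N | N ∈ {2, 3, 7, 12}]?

P(N ∈ {2, 3, 7, 12}) = 1/4.
Σ over the event: 2·1/32 + 3·1/16 + 7·1/8 + 12·1/32 = 3/2.
E[N | N ∈ {2, 3, 7, 12}] = (3/2) / (1/4) = 6.

6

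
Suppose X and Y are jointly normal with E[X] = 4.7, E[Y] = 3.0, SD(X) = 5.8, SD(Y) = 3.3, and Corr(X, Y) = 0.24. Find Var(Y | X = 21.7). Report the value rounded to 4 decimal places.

The conditional variance in a bivariate normal is σ_Y²(1 − ρ²), independent of x.
Var(Y | X=21.7) = (3.3)²·(1 − (0.24)²) = 10.89·0.9424 = 10.2627.

10.2627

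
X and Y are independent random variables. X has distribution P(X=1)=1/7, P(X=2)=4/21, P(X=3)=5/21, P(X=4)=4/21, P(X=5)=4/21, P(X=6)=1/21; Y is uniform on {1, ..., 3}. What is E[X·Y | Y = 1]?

68/21

P(Y = 1) = 1/3.
Summing XY·P(x,y) over outcomes with Y = 1 gives 68/63.
E[X·Y | Y = 1] = (68/63) / (1/3) = 68/21.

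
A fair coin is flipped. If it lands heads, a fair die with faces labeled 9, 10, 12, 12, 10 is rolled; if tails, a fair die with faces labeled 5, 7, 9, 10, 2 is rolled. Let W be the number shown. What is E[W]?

E[W | heads] = (9+10+12+12+10)/5 = 53/5.
E[W | tails] = (5+7+9+10+2)/5 = 33/5.
E[W] = (1/2)·(53/5) + (1/2)·(33/5) = 43/5.

43/5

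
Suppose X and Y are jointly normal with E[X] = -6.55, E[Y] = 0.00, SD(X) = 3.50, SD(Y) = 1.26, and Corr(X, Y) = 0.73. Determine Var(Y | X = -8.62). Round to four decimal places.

Var(Y | X=x) = (1 − ρ²)·σ_Y².
Var(Y | X=-8.62) = (1.26)²·(1 − (0.73)²) = 1.5876·0.4671 = 0.7416.

0.7416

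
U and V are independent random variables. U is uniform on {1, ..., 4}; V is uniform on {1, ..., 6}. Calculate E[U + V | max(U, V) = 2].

P(max(U, V) = 2) = 1/8.
Summing (U+V)·P(x,y) over outcomes with max(U, V) = 2 gives 5/12.
E[U + V | max(U, V) = 2] = (5/12) / (1/8) = 10/3.

10/3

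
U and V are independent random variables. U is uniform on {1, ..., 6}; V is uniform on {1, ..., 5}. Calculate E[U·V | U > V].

P(U > V) = 1/2.
Summing UV·P(x,y) over outcomes with U > V gives 35/6.
E[U·V | U > V] = (35/6) / (1/2) = 35/3.

35/3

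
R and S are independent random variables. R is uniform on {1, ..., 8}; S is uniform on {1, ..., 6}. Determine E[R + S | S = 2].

13/2

Outcomes with S = 2: (1,2), (2,2), (3,2), (4,2), (5,2), (6,2), (7,2), (8,2), each with probability 1/48.
E[R + S | S = 2] = (3 + 4 + 5 + 6 + 7 + 8 + 9 + 10) / 8 = 13/2.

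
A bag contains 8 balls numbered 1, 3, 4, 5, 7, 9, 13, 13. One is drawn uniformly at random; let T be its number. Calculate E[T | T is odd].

51/7

P(T is odd) = 7/8.
Σ over the event: 1·1/8 + 3·1/8 + 5·1/8 + 7·1/8 + 9·1/8 + 13·1/4 = 51/8.
E[T | T is odd] = (51/8) / (7/8) = 51/7.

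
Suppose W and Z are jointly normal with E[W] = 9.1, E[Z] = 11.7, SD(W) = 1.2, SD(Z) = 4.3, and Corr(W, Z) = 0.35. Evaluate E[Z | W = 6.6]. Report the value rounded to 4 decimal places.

8.5646

The regression of Z on W has slope ρ·σ_Z/σ_W and passes through (μ_W, μ_Z).
E[Z | W=6.6] = 11.7 + (0.35)·(4.3/1.2)·(6.6 − (9.1)) = 11.7 + (1.25417)·(-2.5) = 8.5646.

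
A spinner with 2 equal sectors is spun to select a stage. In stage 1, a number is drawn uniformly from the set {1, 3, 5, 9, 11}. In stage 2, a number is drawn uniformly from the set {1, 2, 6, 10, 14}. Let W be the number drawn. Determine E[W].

E[W | stage 1] = (1+3+5+9+11)/5 = 29/5.
E[W | stage 2] = (1+2+6+10+14)/5 = 33/5.
E[W] = (1/2)·(29/5) + (1/2)·(33/5) = 31/5.

31/5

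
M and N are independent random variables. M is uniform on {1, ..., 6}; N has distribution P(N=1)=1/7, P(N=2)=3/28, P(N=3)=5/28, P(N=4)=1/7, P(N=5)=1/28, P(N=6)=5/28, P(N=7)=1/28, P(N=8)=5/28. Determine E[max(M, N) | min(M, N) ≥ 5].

55/8

P(min(M, N) ≥ 5) = 1/7.
Summing max(M,N)·P(x,y) over outcomes with min(M, N) ≥ 5 gives 55/56.
E[max(M, N) | min(M, N) ≥ 5] = (55/56) / (1/7) = 55/8.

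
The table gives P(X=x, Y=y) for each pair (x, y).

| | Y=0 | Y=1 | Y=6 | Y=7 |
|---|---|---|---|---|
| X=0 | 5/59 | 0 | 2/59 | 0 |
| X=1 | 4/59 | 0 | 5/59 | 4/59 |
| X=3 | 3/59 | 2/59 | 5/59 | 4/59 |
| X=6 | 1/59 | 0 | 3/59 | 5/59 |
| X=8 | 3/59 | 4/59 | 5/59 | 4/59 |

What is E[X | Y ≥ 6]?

P(Y ≥ 6) = 37/59.
Summing X·P(X=x,Y=y) over the conditioning event gives 156/59.
E[X | Y ≥ 6] = (156/59) / (37/59) = 156/37.

156/37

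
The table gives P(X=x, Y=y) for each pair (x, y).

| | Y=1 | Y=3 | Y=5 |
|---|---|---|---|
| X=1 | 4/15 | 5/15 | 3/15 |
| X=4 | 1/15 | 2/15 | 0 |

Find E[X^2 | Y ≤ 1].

P(Y ≤ 1) = 1/3.
Summing X^2·P(X=x,Y=y) over the conditioning event gives 4/3.
E[X^2 | Y ≤ 1] = (4/3) / (1/3) = 4.

4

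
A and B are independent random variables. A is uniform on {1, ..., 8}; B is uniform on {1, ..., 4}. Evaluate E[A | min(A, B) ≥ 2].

P(min(A, B) ≥ 2) = 21/32.
Summing A·P(x,y) over outcomes with min(A, B) ≥ 2 gives 105/32.
E[A | min(A, B) ≥ 2] = (105/32) / (21/32) = 5.

5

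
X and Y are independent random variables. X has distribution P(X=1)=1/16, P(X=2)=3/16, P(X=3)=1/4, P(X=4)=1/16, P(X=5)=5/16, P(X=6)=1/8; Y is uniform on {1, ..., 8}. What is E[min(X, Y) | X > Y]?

101/44

P(X > Y) = 11/32.
Summing min(X,Y)·P(x,y) over outcomes with X > Y gives 101/128.
E[min(X, Y) | X > Y] = (101/128) / (11/32) = 101/44.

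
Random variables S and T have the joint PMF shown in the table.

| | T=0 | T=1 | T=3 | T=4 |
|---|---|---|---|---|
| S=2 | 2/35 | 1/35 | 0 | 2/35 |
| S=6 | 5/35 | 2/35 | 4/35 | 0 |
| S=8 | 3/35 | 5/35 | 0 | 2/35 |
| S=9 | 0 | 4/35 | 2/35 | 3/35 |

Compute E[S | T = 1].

15/2

P(T = 1) = 12/35.
Σ S·P over the event = 2·(1/35) + 6·(2/35) + 8·(5/35) + 9·(4/35) = 18/7.
E[S | T = 1] = (18/7) / (12/35) = 15/2.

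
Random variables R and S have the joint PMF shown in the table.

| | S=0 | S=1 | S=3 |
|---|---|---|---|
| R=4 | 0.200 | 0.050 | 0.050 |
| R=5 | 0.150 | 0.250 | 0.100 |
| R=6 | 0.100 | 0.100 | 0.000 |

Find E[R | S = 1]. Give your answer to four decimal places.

5.1250

P(S = 1) = 0.400.
Σ R·P over the event = 4·(0.050) + 5·(0.250) + 6·(0.100) = 2.050.
E[R | S = 1] = (2.050) / (0.400) = 5.1250.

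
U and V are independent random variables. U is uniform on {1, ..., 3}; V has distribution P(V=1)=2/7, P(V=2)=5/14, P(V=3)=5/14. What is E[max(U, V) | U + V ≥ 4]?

82/29

P(U + V ≥ 4) = 29/42.
Summing max(U,V)·P(x,y) over outcomes with U + V ≥ 4 gives 41/21.
E[max(U, V) | U + V ≥ 4] = (41/21) / (29/42) = 82/29.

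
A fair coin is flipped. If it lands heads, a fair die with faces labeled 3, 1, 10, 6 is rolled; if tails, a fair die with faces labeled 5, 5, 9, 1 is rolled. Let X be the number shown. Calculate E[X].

5

E[X | heads] = (3+1+10+6)/4 = 5.
E[X | tails] = (5+5+9+1)/4 = 5.
E[X] = (1/2)·(5) + (1/2)·(5) = 5.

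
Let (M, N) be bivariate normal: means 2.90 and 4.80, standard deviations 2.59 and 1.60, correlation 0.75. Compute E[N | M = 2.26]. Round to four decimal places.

4.5035

The regression of N on M has slope ρ·σ_N/σ_M and passes through (μ_M, μ_N).
E[N | M=2.26] = 4.80 + (0.75)·(1.60/2.59)·(2.26 − (2.90)) = 4.80 + (0.46332)·(-0.64) = 4.5035.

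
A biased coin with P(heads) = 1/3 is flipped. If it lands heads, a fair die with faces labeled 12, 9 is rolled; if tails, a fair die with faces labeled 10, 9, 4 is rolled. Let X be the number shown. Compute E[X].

155/18

E[X | heads] = (12+9)/2 = 21/2.
E[X | tails] = (10+9+4)/3 = 23/3.
By the law of total expectation,
E[X] = (1/3)·(21/2) + (2/3)·(23/3) = 155/18.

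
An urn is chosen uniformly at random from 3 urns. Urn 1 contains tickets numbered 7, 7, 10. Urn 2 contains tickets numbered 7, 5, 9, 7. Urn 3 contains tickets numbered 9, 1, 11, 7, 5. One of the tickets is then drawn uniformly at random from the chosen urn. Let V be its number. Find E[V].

36/5

E[V | urn 1] = (7+7+10)/3 = 8.
E[V | urn 2] = (7+5+9+7)/4 = 7.
E[V | urn 3] = (9+1+11+7+5)/5 = 33/5.
E[V] = (1/3)·(8) + (1/3)·(7) + (1/3)·(33/5) = 36/5.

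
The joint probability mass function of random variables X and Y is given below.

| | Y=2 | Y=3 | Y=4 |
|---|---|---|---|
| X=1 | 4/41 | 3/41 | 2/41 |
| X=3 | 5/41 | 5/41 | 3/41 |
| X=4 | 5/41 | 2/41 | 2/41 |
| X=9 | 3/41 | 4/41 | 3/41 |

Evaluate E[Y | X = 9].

3

P(X = 9) = 10/41.
Summing Y·P(X=x,Y=y) over the conditioning event gives 30/41.
E[Y | X = 9] = (30/41) / (10/41) = 3.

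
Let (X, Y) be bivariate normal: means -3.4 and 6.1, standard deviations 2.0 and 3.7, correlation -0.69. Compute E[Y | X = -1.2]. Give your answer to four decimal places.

E[Y | X=x] = μ_Y + ρ(σ_Y/σ_X)(x − μ_X) for jointly normal variables.
E[Y | X=-1.2] = 6.1 + (-0.69)·(3.7/2.0)·(-1.2 − (-3.4)) = 6.1 + (-1.2765)·(2.2) = 3.2917.

3.2917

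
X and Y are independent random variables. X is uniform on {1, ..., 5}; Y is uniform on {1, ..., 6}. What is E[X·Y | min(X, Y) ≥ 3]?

18

P(min(X, Y) ≥ 3) = 2/5.
Summing XY·P(x,y) over outcomes with min(X, Y) ≥ 3 gives 36/5.
E[X·Y | min(X, Y) ≥ 3] = (36/5) / (2/5) = 18.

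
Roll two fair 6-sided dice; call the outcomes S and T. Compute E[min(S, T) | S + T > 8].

P(S + T > 8) = 5/18.
Summing min(S,T)·P(x,y) over outcomes with S + T > 8 gives 43/36.
E[min(S, T) | S + T > 8] = (43/36) / (5/18) = 43/10.

43/10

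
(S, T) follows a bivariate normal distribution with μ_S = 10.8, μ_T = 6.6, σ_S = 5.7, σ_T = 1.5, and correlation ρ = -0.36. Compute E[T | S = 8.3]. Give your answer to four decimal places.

6.8368

The regression of T on S has slope ρ·σ_T/σ_S and passes through (μ_S, μ_T).
E[T | S=8.3] = 6.6 + (-0.36)·(1.5/5.7)·(8.3 − (10.8)) = 6.6 + (-0.094737)·(-2.5) = 6.8368.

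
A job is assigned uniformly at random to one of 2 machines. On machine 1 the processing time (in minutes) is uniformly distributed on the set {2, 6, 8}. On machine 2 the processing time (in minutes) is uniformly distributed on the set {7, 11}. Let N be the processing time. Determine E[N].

E[N | machine 1] = (2+6+8)/3 = 16/3.
E[N | machine 2] = (7+11)/2 = 9.
E[N] = (1/2)·(16/3) + (1/2)·(9) = 43/6.

43/6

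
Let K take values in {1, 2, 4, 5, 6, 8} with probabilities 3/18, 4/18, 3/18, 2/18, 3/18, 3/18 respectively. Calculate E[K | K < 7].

P(K < 7) = 5/6.
Σ over the event: 1·1/6 + 2·2/9 + 4·1/6 + 5·1/9 + 6·1/6 = 17/6.
E[K | K < 7] = (17/6) / (5/6) = 17/5.

17/5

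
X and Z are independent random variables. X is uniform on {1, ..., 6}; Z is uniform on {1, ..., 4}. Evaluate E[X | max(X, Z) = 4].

Outcomes with max(X, Z) = 4: (1,4), (2,4), (3,4), (4,1), (4,2), (4,3), (4,4), each with probability 1/24.
E[X | max(X, Z) = 4] = (1 + 2 + 3 + 4 + 4 + 4 + 4) / 7 = 22/7.

22/7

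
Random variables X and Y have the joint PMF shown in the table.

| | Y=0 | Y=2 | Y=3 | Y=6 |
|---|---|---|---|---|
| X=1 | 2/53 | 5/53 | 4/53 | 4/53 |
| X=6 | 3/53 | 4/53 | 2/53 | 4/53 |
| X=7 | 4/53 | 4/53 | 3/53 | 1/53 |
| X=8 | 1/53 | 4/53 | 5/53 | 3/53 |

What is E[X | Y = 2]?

P(Y = 2) = 17/53.
Σ X·P over the event = 1·(5/53) + 6·(4/53) + 7·(4/53) + 8·(4/53) = 89/53.
E[X | Y = 2] = (89/53) / (17/53) = 89/17.

89/17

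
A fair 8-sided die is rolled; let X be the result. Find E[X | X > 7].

8

Given X > 7, X is equally likely to be any of {8}.
E[X | X > 7] = (8) / 1 = 8.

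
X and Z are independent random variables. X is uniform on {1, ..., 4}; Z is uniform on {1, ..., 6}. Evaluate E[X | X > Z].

Outcomes with X > Z: (2,1), (3,1), (3,2), (4,1), (4,2), (4,3), each with probability 1/24.
E[X | X > Z] = (2 + 3 + 3 + 4 + 4 + 4) / 6 = 10/3.

10/3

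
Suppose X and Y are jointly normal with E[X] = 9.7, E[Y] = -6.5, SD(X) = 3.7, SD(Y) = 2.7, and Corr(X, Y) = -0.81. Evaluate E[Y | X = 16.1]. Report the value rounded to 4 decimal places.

-10.2829

The regression of Y on X has slope ρ·σ_Y/σ_X and passes through (μ_X, μ_Y).
E[Y | X=16.1] = -6.5 + (-0.81)·(2.7/3.7)·(16.1 − (9.7)) = -6.5 + (-0.59108)·(6.4) = -10.2829.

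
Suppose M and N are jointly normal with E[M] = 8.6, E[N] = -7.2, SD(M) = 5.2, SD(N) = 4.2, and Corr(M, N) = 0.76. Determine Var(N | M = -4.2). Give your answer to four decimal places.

The conditional variance in a bivariate normal is σ_N²(1 − ρ²), independent of x.
Var(N | M=-4.2) = (4.2)²·(1 − (0.76)²) = 17.64·0.4224 = 7.4511.

7.4511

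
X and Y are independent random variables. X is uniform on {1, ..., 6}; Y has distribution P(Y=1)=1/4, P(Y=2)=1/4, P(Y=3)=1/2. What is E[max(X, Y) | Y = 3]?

P(Y = 3) = 1/2.
Summing max(X,Y)·P(x,y) over outcomes with Y = 3 gives 2.
E[max(X, Y) | Y = 3] = (2) / (1/2) = 4.

4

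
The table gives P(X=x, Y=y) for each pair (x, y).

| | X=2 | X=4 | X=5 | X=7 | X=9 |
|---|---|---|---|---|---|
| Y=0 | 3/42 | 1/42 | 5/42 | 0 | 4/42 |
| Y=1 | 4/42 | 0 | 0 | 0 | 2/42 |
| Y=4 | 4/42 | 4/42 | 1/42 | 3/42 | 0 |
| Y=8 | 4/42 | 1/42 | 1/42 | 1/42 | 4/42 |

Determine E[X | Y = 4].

P(Y = 4) = 2/7.
Σ X·P over the event = 2·(4/42) + 4·(4/42) + 5·(1/42) + 7·(3/42) = 25/21.
E[X | Y = 4] = (25/21) / (2/7) = 25/6.

25/6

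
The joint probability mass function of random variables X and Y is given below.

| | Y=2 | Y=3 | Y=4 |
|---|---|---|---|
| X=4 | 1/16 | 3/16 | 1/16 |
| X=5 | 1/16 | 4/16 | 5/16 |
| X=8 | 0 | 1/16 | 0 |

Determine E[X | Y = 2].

9/2

P(Y = 2) = 1/8.
Σ X·P over the event = 4·(1/16) + 5·(1/16) = 9/16.
E[X | Y = 2] = (9/16) / (1/8) = 9/2.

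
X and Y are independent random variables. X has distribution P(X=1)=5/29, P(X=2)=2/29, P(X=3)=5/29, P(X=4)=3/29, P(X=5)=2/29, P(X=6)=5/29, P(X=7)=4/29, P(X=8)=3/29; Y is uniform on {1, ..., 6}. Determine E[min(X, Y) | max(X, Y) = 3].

39/22

P(max(X, Y) = 3) = 11/87.
Summing min(X,Y)·P(x,y) over outcomes with max(X, Y) = 3 gives 13/58.
E[min(X, Y) | max(X, Y) = 3] = (13/58) / (11/87) = 39/22.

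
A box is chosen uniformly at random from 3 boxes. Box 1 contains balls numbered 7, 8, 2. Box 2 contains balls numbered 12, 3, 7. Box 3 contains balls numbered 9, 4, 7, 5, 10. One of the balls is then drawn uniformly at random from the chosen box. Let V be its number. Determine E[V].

E[V | box 1] = (7+8+2)/3 = 17/3.
E[V | box 2] = (12+3+7)/3 = 22/3.
E[V | box 3] = (9+4+7+5+10)/5 = 7.
By the law of total expectation,
E[V] = (1/3)·(17/3) + (1/3)·(22/3) + (1/3)·(7) = 20/3.

20/3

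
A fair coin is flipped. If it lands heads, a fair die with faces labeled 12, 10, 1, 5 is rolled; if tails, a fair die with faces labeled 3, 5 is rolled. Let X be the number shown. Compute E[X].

11/2

E[X | heads] = (12+10+1+5)/4 = 7.
E[X | tails] = (3+5)/2 = 4.
E[X] = (1/2)·(7) + (1/2)·(4) = 11/2.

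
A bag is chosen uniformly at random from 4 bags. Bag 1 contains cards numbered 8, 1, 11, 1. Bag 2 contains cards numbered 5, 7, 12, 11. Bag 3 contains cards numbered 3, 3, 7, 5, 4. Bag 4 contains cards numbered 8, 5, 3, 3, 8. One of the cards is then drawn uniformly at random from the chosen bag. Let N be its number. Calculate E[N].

119/20

E[N | bag 1] = (8+1+11+1)/4 = 21/4.
E[N | bag 2] = (5+7+12+11)/4 = 35/4.
E[N | bag 3] = (3+3+7+5+4)/5 = 22/5.
E[N | bag 4] = (8+5+3+3+8)/5 = 27/5.
By the law of total expectation,
E[N] = (1/4)·(21/4) + (1/4)·(35/4) + (1/4)·(22/5) + (1/4)·(27/5) = 119/20.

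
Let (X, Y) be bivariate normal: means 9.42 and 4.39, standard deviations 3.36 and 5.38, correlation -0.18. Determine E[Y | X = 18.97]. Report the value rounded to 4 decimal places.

For a bivariate normal, E[Y | X=x] = μ_Y + ρ·(σ_Y/σ_X)·(x − μ_X).
E[Y | X=18.97] = 4.39 + (-0.18)·(5.38/3.36)·(18.97 − (9.42)) = 4.39 + (-0.28821)·(9.55) = 1.6376.

1.6376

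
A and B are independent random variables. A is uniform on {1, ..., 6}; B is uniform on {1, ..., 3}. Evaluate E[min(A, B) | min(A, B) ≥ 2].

Outcomes with min(A, B) ≥ 2: (2,2), (2,3), (3,2), (3,3), (4,2), (4,3), (5,2), (5,3), (6,2), (6,3), each with probability 1/18.
E[min(A, B) | min(A, B) ≥ 2] = (2 + 2 + 2 + 3 + 2 + 3 + 2 + 3 + 2 + 3) / 10 = 12/5.

12/5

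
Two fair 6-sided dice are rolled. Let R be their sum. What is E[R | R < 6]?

P(R < 6) = 5/18.
Σ over the event: 2·1/36 + 3·1/18 + 4·1/12 + 5·1/9 = 10/9.
E[R | R < 6] = (10/9) / (5/18) = 4.

4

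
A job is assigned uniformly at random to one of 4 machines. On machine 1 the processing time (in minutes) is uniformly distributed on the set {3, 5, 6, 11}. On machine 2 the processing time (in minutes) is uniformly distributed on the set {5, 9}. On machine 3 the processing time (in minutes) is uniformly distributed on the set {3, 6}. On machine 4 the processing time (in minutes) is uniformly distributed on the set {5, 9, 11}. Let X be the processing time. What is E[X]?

313/48

E[X | machine 1] = (3+5+6+11)/4 = 25/4.
E[X | machine 2] = (5+9)/2 = 7.
E[X | machine 3] = (3+6)/2 = 9/2.
E[X | machine 4] = (5+9+11)/3 = 25/3.
By the law of total expectation,
E[X] = (1/4)·(25/4) + (1/4)·(7) + (1/4)·(9/2) + (1/4)·(25/3) = 313/48.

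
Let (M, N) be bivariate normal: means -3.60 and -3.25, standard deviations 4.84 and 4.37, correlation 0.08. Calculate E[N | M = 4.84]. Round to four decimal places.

E[N | M=x] = μ_N + ρ(σ_N/σ_M)(x − μ_M) for jointly normal variables.
E[N | M=4.84] = -3.25 + (0.08)·(4.37/4.84)·(4.84 − (-3.60)) = -3.25 + (0.072231)·(8.44) = -2.6404.

-2.6404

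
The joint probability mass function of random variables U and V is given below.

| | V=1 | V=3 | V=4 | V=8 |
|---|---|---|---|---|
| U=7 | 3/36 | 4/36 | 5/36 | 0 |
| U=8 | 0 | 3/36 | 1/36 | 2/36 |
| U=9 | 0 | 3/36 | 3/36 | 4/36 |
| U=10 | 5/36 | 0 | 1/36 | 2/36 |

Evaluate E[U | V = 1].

P(V = 1) = 2/9.
Σ U·P over the event = 7·(3/36) + 10·(5/36) = 71/36.
E[U | V = 1] = (71/36) / (2/9) = 71/8.

71/8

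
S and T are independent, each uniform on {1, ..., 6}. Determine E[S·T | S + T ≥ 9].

49/2

Outcomes with S + T ≥ 9: (3,6), (4,5), (4,6), (5,4), (5,5), (5,6), (6,3), (6,4), (6,5), (6,6), each with probability 1/36.
E[S·T | S + T ≥ 9] = (18 + 20 + 24 + 20 + 25 + 30 + 18 + 24 + 30 + 36) / 10 = 49/2.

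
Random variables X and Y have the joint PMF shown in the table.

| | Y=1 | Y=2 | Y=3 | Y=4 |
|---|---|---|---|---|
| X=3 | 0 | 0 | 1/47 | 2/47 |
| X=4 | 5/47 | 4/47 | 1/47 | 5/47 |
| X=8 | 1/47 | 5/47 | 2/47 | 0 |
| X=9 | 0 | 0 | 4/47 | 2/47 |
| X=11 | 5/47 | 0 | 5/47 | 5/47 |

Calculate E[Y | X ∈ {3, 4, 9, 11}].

107/39

P(X ∈ {3, 4, 9, 11}) = 39/47.
Summing Y·P(X=x,Y=y) over the conditioning event gives 107/47.
E[Y | X ∈ {3, 4, 9, 11}] = (107/47) / (39/47) = 107/39.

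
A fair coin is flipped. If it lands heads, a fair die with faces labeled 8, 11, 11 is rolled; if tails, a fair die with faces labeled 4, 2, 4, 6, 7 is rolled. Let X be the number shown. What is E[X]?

73/10

E[X | heads] = (8+11+11)/3 = 10.
E[X | tails] = (4+2+4+6+7)/5 = 23/5.
E[X] = (1/2)·(10) + (1/2)·(23/5) = 73/10.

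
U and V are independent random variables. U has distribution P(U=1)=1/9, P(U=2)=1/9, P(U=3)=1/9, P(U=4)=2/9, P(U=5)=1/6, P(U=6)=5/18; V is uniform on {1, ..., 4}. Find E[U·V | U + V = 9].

P(U + V = 9) = 1/9.
Summing UV·P(x,y) over outcomes with U + V = 9 gives 25/12.
E[U·V | U + V = 9] = (25/12) / (1/9) = 75/4.

75/4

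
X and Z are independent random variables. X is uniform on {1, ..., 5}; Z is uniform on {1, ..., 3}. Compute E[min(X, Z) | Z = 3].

P(Z = 3) = 1/3.
Summing min(X,Z)·P(x,y) over outcomes with Z = 3 gives 4/5.
E[min(X, Z) | Z = 3] = (4/5) / (1/3) = 12/5.

12/5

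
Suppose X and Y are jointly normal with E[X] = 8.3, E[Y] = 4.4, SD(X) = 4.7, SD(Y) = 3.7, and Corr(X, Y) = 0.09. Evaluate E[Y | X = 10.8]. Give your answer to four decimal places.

4.5771

E[Y | X=x] = μ_Y + ρ(σ_Y/σ_X)(x − μ_X) for jointly normal variables.
E[Y | X=10.8] = 4.4 + (0.09)·(3.7/4.7)·(10.8 − (8.3)) = 4.4 + (0.070851)·(2.5) = 4.5771.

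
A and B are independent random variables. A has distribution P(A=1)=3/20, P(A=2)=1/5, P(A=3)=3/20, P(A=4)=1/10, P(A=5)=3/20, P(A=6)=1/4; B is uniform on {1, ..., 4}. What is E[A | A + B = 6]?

P(A + B = 6) = 3/20.
Summing A·P(x,y) over outcomes with A + B = 6 gives 1/2.
E[A | A + B = 6] = (1/2) / (3/20) = 10/3.

10/3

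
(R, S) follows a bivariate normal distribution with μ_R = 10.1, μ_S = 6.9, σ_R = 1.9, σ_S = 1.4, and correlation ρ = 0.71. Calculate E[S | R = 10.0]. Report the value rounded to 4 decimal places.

6.8477

For a bivariate normal, E[S | R=x] = μ_S + ρ·(σ_S/σ_R)·(x − μ_R).
E[S | R=10.0] = 6.9 + (0.71)·(1.4/1.9)·(10.0 − (10.1)) = 6.9 + (0.52316)·(-0.1) = 6.8477.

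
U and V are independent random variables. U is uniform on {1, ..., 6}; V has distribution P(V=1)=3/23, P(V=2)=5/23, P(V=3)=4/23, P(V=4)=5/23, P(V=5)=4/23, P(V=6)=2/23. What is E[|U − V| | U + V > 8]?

P(U + V > 8) = 17/69.
Summing |U−V|·P(x,y) over outcomes with U + V > 8 gives 47/138.
E[|U − V| | U + V > 8] = (47/138) / (17/69) = 47/34.

47/34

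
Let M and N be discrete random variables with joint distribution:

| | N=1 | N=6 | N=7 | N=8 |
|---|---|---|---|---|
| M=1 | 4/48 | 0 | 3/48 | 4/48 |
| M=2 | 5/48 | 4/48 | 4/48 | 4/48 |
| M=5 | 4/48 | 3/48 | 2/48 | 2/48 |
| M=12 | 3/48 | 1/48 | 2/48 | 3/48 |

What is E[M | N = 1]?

P(N = 1) = 1/3.
Σ M·P over the event = 1·(4/48) + 2·(5/48) + 5·(4/48) + 12·(3/48) = 35/24.
E[M | N = 1] = (35/24) / (1/3) = 35/8.

35/8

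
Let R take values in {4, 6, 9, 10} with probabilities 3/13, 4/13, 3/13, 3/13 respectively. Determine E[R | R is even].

P(R is even) = 10/13.
Σ over the event: 4·3/13 + 6·4/13 + 10·3/13 = 66/13.
E[R | R is even] = (66/13) / (10/13) = 33/5.

33/5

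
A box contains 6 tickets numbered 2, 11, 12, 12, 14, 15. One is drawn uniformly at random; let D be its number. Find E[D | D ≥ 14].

P(D ≥ 14) = 1/3.
Σ over the event: 14·1/6 + 15·1/6 = 29/6.
E[D | D ≥ 14] = (29/6) / (1/3) = 29/2.

29/2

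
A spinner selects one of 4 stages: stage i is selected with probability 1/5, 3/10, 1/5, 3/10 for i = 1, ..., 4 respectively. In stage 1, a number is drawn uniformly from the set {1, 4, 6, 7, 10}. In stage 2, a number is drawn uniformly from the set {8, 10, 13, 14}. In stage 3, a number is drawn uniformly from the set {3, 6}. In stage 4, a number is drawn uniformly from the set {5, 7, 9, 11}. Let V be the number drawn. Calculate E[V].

1559/200

E[V | stage 1] = (1+4+6+7+10)/5 = 28/5.
E[V | stage 2] = (8+10+13+14)/4 = 45/4.
E[V | stage 3] = (3+6)/2 = 9/2.
E[V | stage 4] = (5+7+9+11)/4 = 8.
E[V] = (1/5)·(28/5) + (3/10)·(45/4) + (1/5)·(9/2) + (3/10)·(8) = 1559/200.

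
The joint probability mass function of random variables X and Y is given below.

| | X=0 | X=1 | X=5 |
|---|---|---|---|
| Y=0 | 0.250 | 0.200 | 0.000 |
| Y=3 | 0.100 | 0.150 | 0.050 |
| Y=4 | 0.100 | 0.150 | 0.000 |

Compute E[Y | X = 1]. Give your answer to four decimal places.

2.1000

P(X = 1) = 0.500.
Σ Y·P over the event = 0·(0.200) + 3·(0.150) + 4·(0.150) = 1.050.
E[Y | X = 1] = (1.050) / (0.500) = 2.1000.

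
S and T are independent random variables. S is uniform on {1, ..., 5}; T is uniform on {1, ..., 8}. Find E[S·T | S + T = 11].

82/3

Outcomes with S + T = 11: (3,8), (4,7), (5,6), each with probability 1/40.
E[S·T | S + T = 11] = (24 + 28 + 30) / 3 = 82/3.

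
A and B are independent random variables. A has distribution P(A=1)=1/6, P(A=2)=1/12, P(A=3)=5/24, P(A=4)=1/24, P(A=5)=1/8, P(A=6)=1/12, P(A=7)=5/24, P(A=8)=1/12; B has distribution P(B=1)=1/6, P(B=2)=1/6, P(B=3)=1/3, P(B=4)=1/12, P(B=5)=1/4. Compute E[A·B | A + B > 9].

P(A + B > 9) = 77/288.
Summing AB·P(x,y) over outcomes with A + B > 9 gives 1049/144.
E[A·B | A + B > 9] = (1049/144) / (77/288) = 2098/77.

2098/77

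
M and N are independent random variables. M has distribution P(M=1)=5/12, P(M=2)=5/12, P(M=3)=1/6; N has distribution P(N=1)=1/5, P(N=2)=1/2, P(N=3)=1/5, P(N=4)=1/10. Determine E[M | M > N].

P(M > N) = 1/5.
Summing M·P(x,y) over outcomes with M > N gives 31/60.
E[M | M > N] = (31/60) / (1/5) = 31/12.

31/12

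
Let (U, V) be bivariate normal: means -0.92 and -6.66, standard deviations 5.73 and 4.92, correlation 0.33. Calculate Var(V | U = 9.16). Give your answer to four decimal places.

21.5703

The conditional variance in a bivariate normal is σ_V²(1 − ρ²), independent of x.
Var(V | U=9.16) = (4.92)²·(1 − (0.33)²) = 24.2064·0.8911 = 21.5703.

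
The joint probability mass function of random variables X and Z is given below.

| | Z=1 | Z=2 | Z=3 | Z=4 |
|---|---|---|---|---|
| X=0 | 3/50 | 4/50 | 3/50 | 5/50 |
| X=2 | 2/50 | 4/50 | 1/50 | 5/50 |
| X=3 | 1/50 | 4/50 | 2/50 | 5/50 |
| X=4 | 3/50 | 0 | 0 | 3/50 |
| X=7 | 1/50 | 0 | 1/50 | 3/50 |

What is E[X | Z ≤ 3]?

61/29

P(Z ≤ 3) = 29/50.
Summing X·P(X=x,Z=y) over the conditioning event gives 61/50.
E[X | Z ≤ 3] = (61/50) / (29/50) = 61/29.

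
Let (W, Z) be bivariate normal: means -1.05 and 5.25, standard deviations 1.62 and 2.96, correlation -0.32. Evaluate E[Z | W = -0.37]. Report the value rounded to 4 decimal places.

4.8524

E[Z | W=x] = μ_Z + ρ(σ_Z/σ_W)(x − μ_W) for jointly normal variables.
E[Z | W=-0.37] = 5.25 + (-0.32)·(2.96/1.62)·(-0.37 − (-1.05)) = 5.25 + (-0.58469)·(0.68) = 4.8524.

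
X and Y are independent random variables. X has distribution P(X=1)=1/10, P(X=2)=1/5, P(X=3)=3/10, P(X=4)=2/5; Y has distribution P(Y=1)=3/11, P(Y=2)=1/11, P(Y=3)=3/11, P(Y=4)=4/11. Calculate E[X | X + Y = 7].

7/2

P(X + Y = 7) = 12/55.
Summing X·P(x,y) over outcomes with X + Y = 7 gives 42/55.
E[X | X + Y = 7] = (42/55) / (12/55) = 7/2.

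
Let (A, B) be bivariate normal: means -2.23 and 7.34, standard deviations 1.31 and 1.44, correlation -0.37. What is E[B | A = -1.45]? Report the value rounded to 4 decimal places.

7.0228

E[B | A=x] = μ_B + ρ(σ_B/σ_A)(x − μ_A) for jointly normal variables.
E[B | A=-1.45] = 7.34 + (-0.37)·(1.44/1.31)·(-1.45 − (-2.23)) = 7.34 + (-0.40672)·(0.78) = 7.0228.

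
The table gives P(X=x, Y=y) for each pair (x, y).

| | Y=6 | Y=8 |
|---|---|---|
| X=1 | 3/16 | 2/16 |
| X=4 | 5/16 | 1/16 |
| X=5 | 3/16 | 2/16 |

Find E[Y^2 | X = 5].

236/5

P(X = 5) = 5/16.
Summing Y^2·P(X=x,Y=y) over the conditioning event gives 59/4.
E[Y^2 | X = 5] = (59/4) / (5/16) = 236/5.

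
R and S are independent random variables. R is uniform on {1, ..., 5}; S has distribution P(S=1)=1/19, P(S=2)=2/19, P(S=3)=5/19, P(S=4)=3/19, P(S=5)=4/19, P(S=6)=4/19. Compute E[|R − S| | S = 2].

P(S = 2) = 2/19.
Summing |R−S|·P(x,y) over outcomes with S = 2 gives 14/95.
E[|R − S| | S = 2] = (14/95) / (2/19) = 7/5.

7/5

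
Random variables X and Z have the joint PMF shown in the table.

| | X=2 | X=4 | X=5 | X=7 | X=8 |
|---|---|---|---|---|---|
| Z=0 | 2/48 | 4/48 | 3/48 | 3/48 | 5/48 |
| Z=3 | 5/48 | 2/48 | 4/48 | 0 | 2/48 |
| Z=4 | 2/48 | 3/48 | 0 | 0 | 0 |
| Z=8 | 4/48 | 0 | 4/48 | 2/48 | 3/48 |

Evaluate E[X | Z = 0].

P(Z = 0) = 17/48.
Σ X·P over the event = 2·(2/48) + 4·(4/48) + 5·(3/48) + 7·(3/48) + 8·(5/48) = 2.
E[X | Z = 0] = (2) / (17/48) = 96/17.

96/17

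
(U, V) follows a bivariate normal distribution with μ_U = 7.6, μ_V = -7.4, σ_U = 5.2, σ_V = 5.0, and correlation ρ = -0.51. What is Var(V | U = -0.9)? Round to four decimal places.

Var(V | U=x) = (1 − ρ²)·σ_V².
Var(V | U=-0.9) = (5.0)²·(1 − (-0.51)²) = 25·0.7399 = 18.4975.

18.4975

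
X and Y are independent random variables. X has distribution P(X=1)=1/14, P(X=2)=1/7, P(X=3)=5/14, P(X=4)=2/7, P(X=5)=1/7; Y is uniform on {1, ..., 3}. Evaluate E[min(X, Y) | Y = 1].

1

P(Y = 1) = 1/3.
Summing min(X,Y)·P(x,y) over outcomes with Y = 1 gives 1/3.
E[min(X, Y) | Y = 1] = (1/3) / (1/3) = 1.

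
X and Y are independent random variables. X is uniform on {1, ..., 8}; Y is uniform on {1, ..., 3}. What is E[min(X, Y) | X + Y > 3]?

41/21

P(X + Y > 3) = 7/8.
Summing min(X,Y)·P(x,y) over outcomes with X + Y > 3 gives 41/24.
E[min(X, Y) | X + Y > 3] = (41/24) / (7/8) = 41/21.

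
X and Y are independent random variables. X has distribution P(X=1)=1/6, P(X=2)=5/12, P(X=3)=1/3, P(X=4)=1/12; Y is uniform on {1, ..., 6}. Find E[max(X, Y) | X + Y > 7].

P(X + Y > 7) = 2/9.
Summing max(X,Y)·P(x,y) over outcomes with X + Y > 7 gives 89/72.
E[max(X, Y) | X + Y > 7] = (89/72) / (2/9) = 89/16.

89/16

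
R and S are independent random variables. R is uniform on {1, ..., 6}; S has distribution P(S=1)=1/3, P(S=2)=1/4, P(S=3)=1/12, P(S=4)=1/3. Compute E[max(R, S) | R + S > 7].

P(R + S > 7) = 17/72.
Summing max(R,S)·P(x,y) over outcomes with R + S > 7 gives 89/72.
E[max(R, S) | R + S > 7] = (89/72) / (17/72) = 89/17.

89/17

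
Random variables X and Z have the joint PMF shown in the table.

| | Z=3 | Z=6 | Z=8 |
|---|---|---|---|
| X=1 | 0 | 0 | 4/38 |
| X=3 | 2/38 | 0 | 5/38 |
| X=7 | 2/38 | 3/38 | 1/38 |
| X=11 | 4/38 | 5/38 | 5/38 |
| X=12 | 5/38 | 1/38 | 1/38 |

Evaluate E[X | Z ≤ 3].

124/13

P(Z ≤ 3) = 13/38.
Σ X·P over the event = 3·(2/38) + 7·(2/38) + 11·(4/38) + 12·(5/38) = 62/19.
E[X | Z ≤ 3] = (62/19) / (13/38) = 124/13.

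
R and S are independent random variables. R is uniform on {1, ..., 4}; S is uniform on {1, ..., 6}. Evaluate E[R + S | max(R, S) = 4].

44/7

Outcomes with max(R, S) = 4: (1,4), (2,4), (3,4), (4,1), (4,2), (4,3), (4,4), each with probability 1/24.
E[R + S | max(R, S) = 4] = (5 + 6 + 7 + 5 + 6 + 7 + 8) / 7 = 44/7.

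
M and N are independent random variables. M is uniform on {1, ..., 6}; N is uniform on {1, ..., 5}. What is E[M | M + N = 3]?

Outcomes with M + N = 3: (1,2), (2,1), each with probability 1/30.
E[M | M + N = 3] = (1 + 2) / 2 = 3/2.

3/2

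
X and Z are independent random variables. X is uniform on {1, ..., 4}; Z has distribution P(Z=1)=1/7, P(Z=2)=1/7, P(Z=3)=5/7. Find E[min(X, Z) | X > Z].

P(X > Z) = 5/14.
Summing min(X,Z)·P(x,y) over outcomes with X > Z gives 11/14.
E[min(X, Z) | X > Z] = (11/14) / (5/14) = 11/5.

11/5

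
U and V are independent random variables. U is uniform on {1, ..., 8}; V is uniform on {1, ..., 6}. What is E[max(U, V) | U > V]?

160/27

P(U > V) = 9/16.
Summing max(U,V)·P(x,y) over outcomes with U > V gives 10/3.
E[max(U, V) | U > V] = (10/3) / (9/16) = 160/27.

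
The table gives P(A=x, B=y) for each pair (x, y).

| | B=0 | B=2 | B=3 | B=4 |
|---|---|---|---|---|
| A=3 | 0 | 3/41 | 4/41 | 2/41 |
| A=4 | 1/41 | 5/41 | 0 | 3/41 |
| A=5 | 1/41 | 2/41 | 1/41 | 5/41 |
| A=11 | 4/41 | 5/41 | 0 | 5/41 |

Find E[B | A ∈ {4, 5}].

P(A ∈ {4, 5}) = 18/41.
Σ B·P over the event = 0·(1/41) + 2·(5/41) + 4·(3/41) + 0·(1/41) + 2·(2/41) + 3·(1/41) + 4·(5/41) = 49/41.
E[B | A ∈ {4, 5}] = (49/41) / (18/41) = 49/18.

49/18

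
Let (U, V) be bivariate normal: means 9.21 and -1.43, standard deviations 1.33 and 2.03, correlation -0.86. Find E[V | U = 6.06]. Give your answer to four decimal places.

E[V | U=x] = μ_V + ρ(σ_V/σ_U)(x − μ_U) for jointly normal variables.
E[V | U=6.06] = -1.43 + (-0.86)·(2.03/1.33)·(6.06 − (9.21)) = -1.43 + (-1.31263)·(-3.15) = 2.7048.

2.7048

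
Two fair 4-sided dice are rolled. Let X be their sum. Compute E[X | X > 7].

8

P(X > 7) = 1/16.
Σ over the event: 8·1/16 = 1/2.
E[X | X > 7] = (1/2) / (1/16) = 8.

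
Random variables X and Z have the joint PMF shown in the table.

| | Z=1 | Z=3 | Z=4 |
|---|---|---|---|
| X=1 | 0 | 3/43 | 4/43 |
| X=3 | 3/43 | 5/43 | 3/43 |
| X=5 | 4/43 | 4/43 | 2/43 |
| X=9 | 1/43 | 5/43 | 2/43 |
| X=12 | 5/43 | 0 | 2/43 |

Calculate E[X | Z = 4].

5

P(Z = 4) = 13/43.
Σ X·P over the event = 1·(4/43) + 3·(3/43) + 5·(2/43) + 9·(2/43) + 12·(2/43) = 65/43.
E[X | Z = 4] = (65/43) / (13/43) = 5.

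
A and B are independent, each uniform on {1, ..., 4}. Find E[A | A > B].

10/3

Outcomes with A > B: (2,1), (3,1), (3,2), (4,1), (4,2), (4,3), each with probability 1/16.
E[A | A > B] = (2 + 3 + 3 + 4 + 4 + 4) / 6 = 10/3.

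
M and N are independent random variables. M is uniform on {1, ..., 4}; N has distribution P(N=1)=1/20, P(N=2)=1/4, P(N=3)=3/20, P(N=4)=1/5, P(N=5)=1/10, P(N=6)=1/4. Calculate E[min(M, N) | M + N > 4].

155/64

P(M + N > 4) = 4/5.
Summing min(M,N)·P(x,y) over outcomes with M + N > 4 gives 31/16.
E[min(M, N) | M + N > 4] = (31/16) / (4/5) = 155/64.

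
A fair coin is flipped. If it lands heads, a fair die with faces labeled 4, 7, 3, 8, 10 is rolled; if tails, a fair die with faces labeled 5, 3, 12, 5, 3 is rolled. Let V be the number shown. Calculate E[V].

E[V | heads] = (4+7+3+8+10)/5 = 32/5.
E[V | tails] = (5+3+12+5+3)/5 = 28/5.
By the law of total expectation,
E[V] = (1/2)·(32/5) + (1/2)·(28/5) = 6.

6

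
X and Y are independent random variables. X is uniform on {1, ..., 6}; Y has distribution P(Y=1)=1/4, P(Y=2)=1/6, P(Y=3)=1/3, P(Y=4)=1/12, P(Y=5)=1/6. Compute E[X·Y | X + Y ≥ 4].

P(X + Y ≥ 4) = 8/9.
Summing XY·P(x,y) over outcomes with X + Y ≥ 4 gives 85/9.
E[X·Y | X + Y ≥ 4] = (85/9) / (8/9) = 85/8.

85/8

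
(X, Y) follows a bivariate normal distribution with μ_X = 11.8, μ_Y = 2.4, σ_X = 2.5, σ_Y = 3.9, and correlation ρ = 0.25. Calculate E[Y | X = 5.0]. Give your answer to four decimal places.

-0.2520

For a bivariate normal, E[Y | X=x] = μ_Y + ρ·(σ_Y/σ_X)·(x − μ_X).
E[Y | X=5.0] = 2.4 + (0.25)·(3.9/2.5)·(5.0 − (11.8)) = 2.4 + (0.39)·(-6.8) = -0.2520.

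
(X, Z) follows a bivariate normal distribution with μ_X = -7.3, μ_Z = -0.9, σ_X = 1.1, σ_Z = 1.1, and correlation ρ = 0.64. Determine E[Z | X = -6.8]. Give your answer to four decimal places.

-0.5800

The regression of Z on X has slope ρ·σ_Z/σ_X and passes through (μ_X, μ_Z).
E[Z | X=-6.8] = -0.9 + (0.64)·(1.1/1.1)·(-6.8 − (-7.3)) = -0.9 + (0.64)·(0.5) = -0.5800.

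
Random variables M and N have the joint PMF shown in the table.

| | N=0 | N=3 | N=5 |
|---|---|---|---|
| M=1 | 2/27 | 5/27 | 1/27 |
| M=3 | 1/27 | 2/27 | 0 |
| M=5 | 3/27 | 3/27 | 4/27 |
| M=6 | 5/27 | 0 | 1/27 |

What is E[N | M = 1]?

P(M = 1) = 8/27.
Summing N·P(M=x,N=y) over the conditioning event gives 20/27.
E[N | M = 1] = (20/27) / (8/27) = 5/2.

5/2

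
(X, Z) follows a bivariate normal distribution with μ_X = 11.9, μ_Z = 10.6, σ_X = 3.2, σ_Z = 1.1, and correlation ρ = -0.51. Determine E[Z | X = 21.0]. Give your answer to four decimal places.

For a bivariate normal, E[Z | X=x] = μ_Z + ρ·(σ_Z/σ_X)·(x − μ_X).
E[Z | X=21.0] = 10.6 + (-0.51)·(1.1/3.2)·(21.0 − (11.9)) = 10.6 + (-0.17531)·(9.1) = 9.0047.

9.0047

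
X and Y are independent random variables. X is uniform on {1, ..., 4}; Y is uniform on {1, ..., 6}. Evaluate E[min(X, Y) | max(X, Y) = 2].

P(max(X, Y) = 2) = 1/8.
Summing min(X,Y)·P(x,y) over outcomes with max(X, Y) = 2 gives 1/6.
E[min(X, Y) | max(X, Y) = 2] = (1/6) / (1/8) = 4/3.

4/3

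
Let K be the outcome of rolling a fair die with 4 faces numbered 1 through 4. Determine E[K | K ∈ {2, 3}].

5/2

P(K ∈ {2, 3}) = 1/2.
Σ over the event: 2·1/4 + 3·1/4 = 5/4.
E[K | K ∈ {2, 3}] = (5/4) / (1/2) = 5/2.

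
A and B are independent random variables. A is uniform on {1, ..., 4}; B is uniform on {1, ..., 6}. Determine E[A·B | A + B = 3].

2

Outcomes with A + B = 3: (1,2), (2,1), each with probability 1/24.
E[A·B | A + B = 3] = (2 + 2) / 2 = 2.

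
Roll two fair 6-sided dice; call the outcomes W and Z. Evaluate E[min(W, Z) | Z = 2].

Outcomes with Z = 2: (1,2), (2,2), (3,2), (4,2), (5,2), (6,2), each with probability 1/36.
E[min(W, Z) | Z = 2] = (1 + 2 + 2 + 2 + 2 + 2) / 6 = 11/6.

11/6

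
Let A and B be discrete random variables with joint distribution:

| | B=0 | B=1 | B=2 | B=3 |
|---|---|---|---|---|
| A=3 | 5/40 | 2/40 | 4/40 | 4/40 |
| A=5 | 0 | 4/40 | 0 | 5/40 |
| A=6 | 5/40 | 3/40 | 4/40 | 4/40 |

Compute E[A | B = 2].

P(B = 2) = 1/5.
Σ A·P over the event = 3·(4/40) + 6·(4/40) = 9/10.
E[A | B = 2] = (9/10) / (1/5) = 9/2.

9/2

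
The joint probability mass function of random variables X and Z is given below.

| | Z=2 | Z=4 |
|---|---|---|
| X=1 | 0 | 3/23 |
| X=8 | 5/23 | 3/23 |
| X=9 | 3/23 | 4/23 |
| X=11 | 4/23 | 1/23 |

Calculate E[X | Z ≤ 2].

P(Z ≤ 2) = 12/23.
Σ X·P over the event = 8·(5/23) + 9·(3/23) + 11·(4/23) = 111/23.
E[X | Z ≤ 2] = (111/23) / (12/23) = 37/4.

37/4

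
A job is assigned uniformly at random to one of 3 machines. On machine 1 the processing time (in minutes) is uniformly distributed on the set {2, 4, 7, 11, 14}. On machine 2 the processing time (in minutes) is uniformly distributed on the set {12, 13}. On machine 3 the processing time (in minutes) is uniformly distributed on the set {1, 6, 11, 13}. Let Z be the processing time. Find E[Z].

E[Z | machine 1] = (2+4+7+11+14)/5 = 38/5.
E[Z | machine 2] = (12+13)/2 = 25/2.
E[Z | machine 3] = (1+6+11+13)/4 = 31/4.
E[Z] = (1/3)·(38/5) + (1/3)·(25/2) + (1/3)·(31/4) = 557/60.

557/60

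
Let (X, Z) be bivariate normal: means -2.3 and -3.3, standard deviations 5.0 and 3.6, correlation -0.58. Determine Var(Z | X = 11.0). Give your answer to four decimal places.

8.6003

Var(Z | X=x) = (1 − ρ²)·σ_Z².
Var(Z | X=11.0) = (3.6)²·(1 − (-0.58)²) = 12.96·0.6636 = 8.6003.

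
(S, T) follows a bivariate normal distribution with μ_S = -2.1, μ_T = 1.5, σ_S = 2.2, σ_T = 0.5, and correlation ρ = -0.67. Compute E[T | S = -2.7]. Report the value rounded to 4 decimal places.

The regression of T on S has slope ρ·σ_T/σ_S and passes through (μ_S, μ_T).
E[T | S=-2.7] = 1.5 + (-0.67)·(0.5/2.2)·(-2.7 − (-2.1)) = 1.5 + (-0.15227)·(-0.6) = 1.5914.

1.5914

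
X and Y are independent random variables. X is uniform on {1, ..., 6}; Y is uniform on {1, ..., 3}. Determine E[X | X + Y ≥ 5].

P(X + Y ≥ 5) = 2/3.
Summing X·P(x,y) over outcomes with X + Y ≥ 5 gives 53/18.
E[X | X + Y ≥ 5] = (53/18) / (2/3) = 53/12.

53/12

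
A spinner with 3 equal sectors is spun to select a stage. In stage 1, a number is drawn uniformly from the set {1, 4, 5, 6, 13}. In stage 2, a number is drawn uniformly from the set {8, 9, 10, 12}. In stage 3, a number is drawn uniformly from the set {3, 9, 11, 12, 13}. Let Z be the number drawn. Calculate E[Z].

503/60

E[Z | stage 1] = (1+4+5+6+13)/5 = 29/5.
E[Z | stage 2] = (8+9+10+12)/4 = 39/4.
E[Z | stage 3] = (3+9+11+12+13)/5 = 48/5.
By the law of total expectation,
E[Z] = (1/3)·(29/5) + (1/3)·(39/4) + (1/3)·(48/5) = 503/60.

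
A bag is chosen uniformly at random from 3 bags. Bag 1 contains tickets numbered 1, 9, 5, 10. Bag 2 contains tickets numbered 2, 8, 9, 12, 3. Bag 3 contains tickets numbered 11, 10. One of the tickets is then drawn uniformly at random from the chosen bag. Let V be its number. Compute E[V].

E[V | bag 1] = (1+9+5+10)/4 = 25/4.
E[V | bag 2] = (2+8+9+12+3)/5 = 34/5.
E[V | bag 3] = (11+10)/2 = 21/2.
By the law of total expectation,
E[V] = (1/3)·(25/4) + (1/3)·(34/5) + (1/3)·(21/2) = 157/20.

157/20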